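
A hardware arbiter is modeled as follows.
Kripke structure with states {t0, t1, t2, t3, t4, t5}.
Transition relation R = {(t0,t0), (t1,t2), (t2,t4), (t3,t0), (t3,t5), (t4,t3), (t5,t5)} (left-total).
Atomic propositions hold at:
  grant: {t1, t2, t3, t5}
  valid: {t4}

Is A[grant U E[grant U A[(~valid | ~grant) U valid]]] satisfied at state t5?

Sat(~valid) = {t0, t1, t2, t3, t5}
Sat(~grant) = {t0, t4}
Sat(~valid | ~grant) = {t0, t1, t2, t3, t4, t5}
A[(~valid | ~grant) U valid]: least fixpoint, start Z0 = Sat(valid) = {t4}, add states in Sat(~valid | ~grant) with every successor in Z. Z1 = {t2, t4}; Z2 = {t1, t2, t4}; fixed.
Sat(A[(~valid | ~grant) U valid]) = {t1, t2, t4}
E[grant U A[(~valid | ~grant) U valid]]: least fixpoint, start Z0 = Sat(A[(~valid | ~grant) U valid]) = {t1, t2, t4}, add states in Sat(grant) with some successor in Z. Already a fixed point.
Sat(E[grant U A[(~valid | ~grant) U valid]]) = {t1, t2, t4}
A[grant U E[grant U A[(~valid | ~grant) U valid]]]: least fixpoint, start Z0 = Sat(E[grant U A[(~valid | ~grant) U valid]]) = {t1, t2, t4}, add states in Sat(grant) with every successor in Z. Already a fixed point.
Sat(A[grant U E[grant U A[(~valid | ~grant) U valid]]]) = {t1, t2, t4}
t5 ∉ Sat(A[grant U E[grant U A[(~valid | ~grant) U valid]]]) = {t1, t2, t4}, so the formula does not hold at t5.

No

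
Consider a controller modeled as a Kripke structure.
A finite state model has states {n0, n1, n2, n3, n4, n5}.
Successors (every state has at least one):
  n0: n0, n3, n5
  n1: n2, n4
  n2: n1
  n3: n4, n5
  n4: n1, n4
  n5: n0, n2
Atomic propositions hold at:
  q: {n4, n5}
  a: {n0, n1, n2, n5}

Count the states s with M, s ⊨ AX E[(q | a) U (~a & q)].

Sat(q | a) = {n0, n1, n2, n4, n5}
Sat(~a) = {n3, n4}
Sat(~a & q) = {n4}
E[(q | a) U (~a & q)]: least fixpoint, start Z0 = Sat((~a & q)) = {n4}, add states in Sat(q | a) with some successor in Z. Z1 = {n1, n4}; Z2 = {n1, n2, n4}; Z3 = {n1, n2, n4, n5}; Z4 = {n0, n1, n2, n4, n5}; fixed.
Sat(E[(q | a) U (~a & q)]) = {n0, n1, n2, n4, n5}
Sat(AX E[(q | a) U (~a & q)]) = {s : every successor in {n0, n1, n2, n4, n5}} = {n1, n2, n3, n4, n5}
|Sat(AX E[(q | a) U (~a & q)])| = |{n1, n2, n3, n4, n5}| = 5.

5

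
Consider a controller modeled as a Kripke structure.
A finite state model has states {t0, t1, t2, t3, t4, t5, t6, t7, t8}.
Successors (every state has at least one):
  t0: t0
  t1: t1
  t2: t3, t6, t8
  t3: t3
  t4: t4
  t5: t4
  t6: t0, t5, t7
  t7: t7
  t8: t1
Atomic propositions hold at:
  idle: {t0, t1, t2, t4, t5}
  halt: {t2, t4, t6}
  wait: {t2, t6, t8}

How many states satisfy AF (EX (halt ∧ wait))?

Sat(halt ∧ wait) = {t2, t6}
Sat(EX (halt ∧ wait)) = {s : some successor in {t2, t6}} = {t2}
AF (EX (halt ∧ wait)): least fixpoint, start Z0 = {t2}, add states with every successor in Z. Already a fixed point.
Sat(AF (EX (halt ∧ wait))) = {t2}
|Sat(AF (EX (halt ∧ wait)))| = |{t2}| = 1.

1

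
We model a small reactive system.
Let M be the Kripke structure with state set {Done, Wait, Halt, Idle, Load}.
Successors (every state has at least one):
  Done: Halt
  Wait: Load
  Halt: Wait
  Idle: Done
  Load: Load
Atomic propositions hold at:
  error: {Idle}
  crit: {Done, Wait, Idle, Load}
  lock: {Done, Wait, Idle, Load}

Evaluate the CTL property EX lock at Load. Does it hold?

Yes

Sat(EX lock) = {s : some successor in {Done, Wait, Idle, Load}} = {Wait, Halt, Idle, Load}
Load ∈ Sat(EX lock) = {Wait, Halt, Idle, Load}, so the formula holds at Load.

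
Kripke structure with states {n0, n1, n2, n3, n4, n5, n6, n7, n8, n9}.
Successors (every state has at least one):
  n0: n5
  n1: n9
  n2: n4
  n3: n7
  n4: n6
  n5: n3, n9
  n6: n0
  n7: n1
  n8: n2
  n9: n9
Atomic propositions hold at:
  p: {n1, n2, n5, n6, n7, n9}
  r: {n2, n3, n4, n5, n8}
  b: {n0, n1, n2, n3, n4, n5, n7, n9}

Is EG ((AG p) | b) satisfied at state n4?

No

AG p: greatest fixpoint, start Z0 = {n1, n2, n5, n6, n7, n9}, keep only states in Sat with every successor in Z. Z1 = {n1, n7, n9}; fixed.
Sat(AG p) = {n1, n7, n9}
Sat((AG p) | b) = {n0, n1, n2, n3, n4, n5, n7, n9}
EG ((AG p) | b): greatest fixpoint, start Z0 = {n0, n1, n2, n3, n4, n5, n7, n9}, keep only states in Sat with some successor in Z. Z1 = {n0, n1, n2, n3, n5, n7, n9}; Z2 = {n0, n1, n3, n5, n7, n9}; fixed.
Sat(EG ((AG p) | b)) = {n0, n1, n3, n5, n7, n9}
n4 ∉ Sat(EG ((AG p) | b)) = {n0, n1, n3, n5, n7, n9}, so the formula does not hold at n4.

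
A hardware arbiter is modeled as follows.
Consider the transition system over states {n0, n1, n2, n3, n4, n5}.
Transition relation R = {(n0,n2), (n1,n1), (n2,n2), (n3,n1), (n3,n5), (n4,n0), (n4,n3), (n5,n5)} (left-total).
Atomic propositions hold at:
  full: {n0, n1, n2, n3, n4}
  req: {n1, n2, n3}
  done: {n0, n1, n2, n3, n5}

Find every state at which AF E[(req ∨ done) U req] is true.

{n0, n1, n2, n3, n4}

Sat(req ∨ done) = {n0, n1, n2, n3, n5}
E[(req ∨ done) U req]: least fixpoint, start Z0 = Sat(req) = {n1, n2, n3}, add states in Sat(req ∨ done) with some successor in Z. Z1 = {n0, n1, n2, n3}; fixed.
Sat(E[(req ∨ done) U req]) = {n0, n1, n2, n3}
AF E[(req ∨ done) U req]: least fixpoint, start Z0 = {n0, n1, n2, n3}, add states with every successor in Z. Z1 = {n0, n1, n2, n3, n4}; fixed.
Sat(AF E[(req ∨ done) U req]) = {n0, n1, n2, n3, n4}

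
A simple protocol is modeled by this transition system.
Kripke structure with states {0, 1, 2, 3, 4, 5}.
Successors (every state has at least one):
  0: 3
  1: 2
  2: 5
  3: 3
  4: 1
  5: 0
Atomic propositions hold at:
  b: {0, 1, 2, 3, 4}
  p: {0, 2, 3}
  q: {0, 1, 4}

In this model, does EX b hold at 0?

Yes

Sat(EX b) = {s : some successor in {0, 1, 2, 3, 4}} = {0, 1, 3, 4, 5}
0 ∈ Sat(EX b) = {0, 1, 3, 4, 5}, so the formula holds at 0.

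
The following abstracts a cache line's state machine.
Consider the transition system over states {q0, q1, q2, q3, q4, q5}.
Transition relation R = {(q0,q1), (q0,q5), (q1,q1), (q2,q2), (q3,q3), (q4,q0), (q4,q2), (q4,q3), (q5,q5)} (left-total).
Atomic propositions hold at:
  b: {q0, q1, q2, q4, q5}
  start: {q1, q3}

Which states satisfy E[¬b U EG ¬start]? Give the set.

{q0, q2, q4, q5}

Sat(¬b) = {q3}
Sat(¬start) = {q0, q2, q4, q5}
EG ¬start: greatest fixpoint, start Z0 = {q0, q2, q4, q5}, keep only states in Sat with some successor in Z. Already a fixed point.
Sat(EG ¬start) = {q0, q2, q4, q5}
E[¬b U EG ¬start]: least fixpoint, start Z0 = Sat(EG ¬start) = {q0, q2, q4, q5}, add states in Sat(¬b) with some successor in Z. Already a fixed point.
Sat(E[¬b U EG ¬start]) = {q0, q2, q4, q5}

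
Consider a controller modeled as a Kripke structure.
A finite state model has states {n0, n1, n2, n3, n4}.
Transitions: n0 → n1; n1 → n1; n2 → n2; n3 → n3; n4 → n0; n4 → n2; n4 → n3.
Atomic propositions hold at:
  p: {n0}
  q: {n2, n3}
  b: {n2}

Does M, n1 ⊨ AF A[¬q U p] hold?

Sat(¬q) = {n0, n1, n4}
A[¬q U p]: least fixpoint, start Z0 = Sat(p) = {n0}, add states in Sat(¬q) with every successor in Z. Already a fixed point.
Sat(A[¬q U p]) = {n0}
AF A[¬q U p]: least fixpoint, start Z0 = {n0}, add states with every successor in Z. Already a fixed point.
Sat(AF A[¬q U p]) = {n0}
n1 ∉ Sat(AF A[¬q U p]) = {n0}, so the formula does not hold at n1.

No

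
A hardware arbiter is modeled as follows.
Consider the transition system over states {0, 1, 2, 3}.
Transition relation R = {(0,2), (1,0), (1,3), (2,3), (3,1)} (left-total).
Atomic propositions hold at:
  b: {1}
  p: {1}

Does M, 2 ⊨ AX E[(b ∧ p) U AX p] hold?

Sat(b ∧ p) = {1}
Sat(AX p) = {s : every successor in {1}} = {3}
E[(b ∧ p) U AX p]: least fixpoint, start Z0 = Sat(AX p) = {3}, add states in Sat(b ∧ p) with some successor in Z. Z1 = {1, 3}; fixed.
Sat(E[(b ∧ p) U AX p]) = {1, 3}
Sat(AX E[(b ∧ p) U AX p]) = {s : every successor in {1, 3}} = {2, 3}
2 ∈ Sat(AX E[(b ∧ p) U AX p]) = {2, 3}, so the formula holds at 2.

Yes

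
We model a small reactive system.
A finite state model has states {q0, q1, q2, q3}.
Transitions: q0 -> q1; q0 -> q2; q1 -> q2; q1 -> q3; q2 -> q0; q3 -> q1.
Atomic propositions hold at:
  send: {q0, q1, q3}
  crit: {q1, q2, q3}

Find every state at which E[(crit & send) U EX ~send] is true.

Sat(crit & send) = {q1, q3}
Sat(~send) = {q2}
Sat(EX ~send) = {s : some successor in {q2}} = {q0, q1}
E[(crit & send) U EX ~send]: least fixpoint, start Z0 = Sat(EX ~send) = {q0, q1}, add states in Sat(crit & send) with some successor in Z. Z1 = {q0, q1, q3}; fixed.
Sat(E[(crit & send) U EX ~send]) = {q0, q1, q3}

{q0, q1, q3}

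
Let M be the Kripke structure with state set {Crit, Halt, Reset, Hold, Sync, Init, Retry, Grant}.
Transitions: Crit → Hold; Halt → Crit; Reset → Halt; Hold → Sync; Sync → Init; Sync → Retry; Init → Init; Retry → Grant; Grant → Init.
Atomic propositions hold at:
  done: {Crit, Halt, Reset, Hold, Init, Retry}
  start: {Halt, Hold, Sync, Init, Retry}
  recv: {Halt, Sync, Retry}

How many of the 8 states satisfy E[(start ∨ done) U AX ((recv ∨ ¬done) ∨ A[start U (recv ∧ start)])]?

Sat(start ∨ done) = {Crit, Halt, Reset, Hold, Sync, Init, Retry}
Sat(¬done) = {Sync, Grant}
Sat(recv ∨ ¬done) = {Halt, Sync, Retry, Grant}
Sat(recv ∧ start) = {Halt, Sync, Retry}
A[start U (recv ∧ start)]: least fixpoint, start Z0 = Sat((recv ∧ start)) = {Halt, Sync, Retry}, add states in Sat(start) with every successor in Z. Z1 = {Halt, Hold, Sync, Retry}; fixed.
Sat(A[start U (recv ∧ start)]) = {Halt, Hold, Sync, Retry}
Sat((recv ∨ ¬done) ∨ A[start U (recv ∧ start)]) = {Halt, Hold, Sync, Retry, Grant}
Sat(AX ((recv ∨ ¬done) ∨ A[start U (recv ∧ start)])) = {s : every successor in {Halt, Hold, Sync, Retry, Grant}} = {Crit, Reset, Hold, Retry}
E[(start ∨ done) U AX ((recv ∨ ¬done) ∨ A[start U (recv ∧ start)])]: least fixpoint, start Z0 = Sat(AX ((recv ∨ ¬done) ∨ A[start U (recv ∧ start)])) = {Crit, Reset, Hold, Retry}, add states in Sat(start ∨ done) with some successor in Z. Z1 = {Crit, Halt, Reset, Hold, Sync, Retry}; fixed.
Sat(E[(start ∨ done) U AX ((recv ∨ ¬done) ∨ A[start U (recv ∧ start)])]) = {Crit, Halt, Reset, Hold, Sync, Retry}
|Sat(E[(start ∨ done) U AX ((recv ∨ ¬done) ∨ A[start U (recv ∧ start)])])| = |{Crit, Halt, Reset, Hold, Sync, Retry}| = 6.

6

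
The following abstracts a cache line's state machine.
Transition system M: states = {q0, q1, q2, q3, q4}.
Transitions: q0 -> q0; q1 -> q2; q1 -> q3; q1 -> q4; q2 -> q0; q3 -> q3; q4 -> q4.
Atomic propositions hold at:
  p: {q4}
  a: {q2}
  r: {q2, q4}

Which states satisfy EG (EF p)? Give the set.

EF p: least fixpoint, start Z0 = {q4}, add states with some successor in Z. Z1 = {q1, q4}; fixed.
Sat(EF p) = {q1, q4}
EG (EF p): greatest fixpoint, start Z0 = {q1, q4}, keep only states in Sat with some successor in Z. Already a fixed point.
Sat(EG (EF p)) = {q1, q4}

{q1, q4}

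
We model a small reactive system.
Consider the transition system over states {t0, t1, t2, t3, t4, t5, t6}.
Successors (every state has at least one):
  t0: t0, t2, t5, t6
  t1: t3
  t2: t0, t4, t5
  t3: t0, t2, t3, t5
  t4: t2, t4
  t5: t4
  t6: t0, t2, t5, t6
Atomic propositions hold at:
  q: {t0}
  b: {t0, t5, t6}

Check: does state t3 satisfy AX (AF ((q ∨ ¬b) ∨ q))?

Sat(¬b) = {t1, t2, t3, t4}
Sat(q ∨ ¬b) = {t0, t1, t2, t3, t4}
Sat((q ∨ ¬b) ∨ q) = {t0, t1, t2, t3, t4}
AF ((q ∨ ¬b) ∨ q): least fixpoint, start Z0 = {t0, t1, t2, t3, t4}, add states with every successor in Z. Z1 = {t0, t1, t2, t3, t4, t5}; fixed.
Sat(AF ((q ∨ ¬b) ∨ q)) = {t0, t1, t2, t3, t4, t5}
Sat(AX (AF ((q ∨ ¬b) ∨ q))) = {s : every successor in {t0, t1, t2, t3, t4, t5}} = {t1, t2, t3, t4, t5}
t3 ∈ Sat(AX (AF ((q ∨ ¬b) ∨ q))) = {t1, t2, t3, t4, t5}, so the formula holds at t3.

Yes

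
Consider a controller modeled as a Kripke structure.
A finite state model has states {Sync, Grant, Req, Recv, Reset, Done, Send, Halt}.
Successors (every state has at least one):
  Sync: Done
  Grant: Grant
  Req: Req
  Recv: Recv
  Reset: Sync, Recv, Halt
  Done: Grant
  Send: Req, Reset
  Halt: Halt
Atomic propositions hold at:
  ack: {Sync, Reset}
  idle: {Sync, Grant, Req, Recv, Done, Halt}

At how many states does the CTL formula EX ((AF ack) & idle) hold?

1

AF ack: least fixpoint, start Z0 = {Sync, Reset}, add states with every successor in Z. Already a fixed point.
Sat(AF ack) = {Sync, Reset}
Sat((AF ack) & idle) = {Sync}
Sat(EX ((AF ack) & idle)) = {s : some successor in {Sync}} = {Reset}
|Sat(EX ((AF ack) & idle))| = |{Reset}| = 1.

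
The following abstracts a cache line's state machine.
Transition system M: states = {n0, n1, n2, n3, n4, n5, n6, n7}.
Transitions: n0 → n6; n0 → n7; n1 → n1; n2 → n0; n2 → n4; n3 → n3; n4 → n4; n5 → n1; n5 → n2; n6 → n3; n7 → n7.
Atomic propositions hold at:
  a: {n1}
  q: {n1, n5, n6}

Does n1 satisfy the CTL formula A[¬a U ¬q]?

Sat(¬a) = {n0, n2, n3, n4, n5, n6, n7}
Sat(¬q) = {n0, n2, n3, n4, n7}
A[¬a U ¬q]: least fixpoint, start Z0 = Sat(¬q) = {n0, n2, n3, n4, n7}, add states in Sat(¬a) with every successor in Z. Z1 = {n0, n2, n3, n4, n6, n7}; fixed.
Sat(A[¬a U ¬q]) = {n0, n2, n3, n4, n6, n7}
n1 ∉ Sat(A[¬a U ¬q]) = {n0, n2, n3, n4, n6, n7}, so the formula does not hold at n1.

No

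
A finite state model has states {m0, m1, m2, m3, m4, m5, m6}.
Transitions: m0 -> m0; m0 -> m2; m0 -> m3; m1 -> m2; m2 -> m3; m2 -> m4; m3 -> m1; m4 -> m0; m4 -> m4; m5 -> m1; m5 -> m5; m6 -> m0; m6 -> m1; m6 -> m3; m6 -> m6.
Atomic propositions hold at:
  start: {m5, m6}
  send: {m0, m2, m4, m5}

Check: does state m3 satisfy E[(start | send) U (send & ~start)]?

No

Sat(start | send) = {m0, m2, m4, m5, m6}
Sat(~start) = {m0, m1, m2, m3, m4}
Sat(send & ~start) = {m0, m2, m4}
E[(start | send) U (send & ~start)]: least fixpoint, start Z0 = Sat((send & ~start)) = {m0, m2, m4}, add states in Sat(start | send) with some successor in Z. Z1 = {m0, m2, m4, m6}; fixed.
Sat(E[(start | send) U (send & ~start)]) = {m0, m2, m4, m6}
m3 ∉ Sat(E[(start | send) U (send & ~start)]) = {m0, m2, m4, m6}, so the formula does not hold at m3.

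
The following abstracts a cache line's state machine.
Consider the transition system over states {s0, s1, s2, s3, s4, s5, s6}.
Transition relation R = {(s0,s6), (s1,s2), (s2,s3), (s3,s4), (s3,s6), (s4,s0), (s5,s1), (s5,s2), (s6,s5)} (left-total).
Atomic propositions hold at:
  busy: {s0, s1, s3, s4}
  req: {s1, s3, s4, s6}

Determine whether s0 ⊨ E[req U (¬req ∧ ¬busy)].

Sat(¬req) = {s0, s2, s5}
Sat(¬busy) = {s2, s5, s6}
Sat(¬req ∧ ¬busy) = {s2, s5}
E[req U (¬req ∧ ¬busy)]: least fixpoint, start Z0 = Sat((¬req ∧ ¬busy)) = {s2, s5}, add states in Sat(req) with some successor in Z. Z1 = {s1, s2, s5, s6}; Z2 = {s1, s2, s3, s5, s6}; fixed.
Sat(E[req U (¬req ∧ ¬busy)]) = {s1, s2, s3, s5, s6}
s0 ∉ Sat(E[req U (¬req ∧ ¬busy)]) = {s1, s2, s3, s5, s6}, so the formula does not hold at s0.

No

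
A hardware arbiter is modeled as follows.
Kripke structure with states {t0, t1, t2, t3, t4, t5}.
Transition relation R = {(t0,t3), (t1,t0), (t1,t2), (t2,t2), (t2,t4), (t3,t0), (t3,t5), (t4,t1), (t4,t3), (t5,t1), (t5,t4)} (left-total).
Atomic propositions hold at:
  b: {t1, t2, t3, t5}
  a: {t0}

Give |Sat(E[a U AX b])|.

Sat(AX b) = {s : every successor in {t1, t2, t3, t5}} = {t0, t4}
E[a U AX b]: least fixpoint, start Z0 = Sat(AX b) = {t0, t4}, add states in Sat(a) with some successor in Z. Already a fixed point.
Sat(E[a U AX b]) = {t0, t4}
|Sat(E[a U AX b])| = |{t0, t4}| = 2.

2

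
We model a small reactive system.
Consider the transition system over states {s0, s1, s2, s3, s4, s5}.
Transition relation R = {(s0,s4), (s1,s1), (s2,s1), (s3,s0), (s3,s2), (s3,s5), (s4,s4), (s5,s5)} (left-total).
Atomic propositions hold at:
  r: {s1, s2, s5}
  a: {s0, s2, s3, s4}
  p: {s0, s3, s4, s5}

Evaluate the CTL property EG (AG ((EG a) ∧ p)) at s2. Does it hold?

EG a: greatest fixpoint, start Z0 = {s0, s2, s3, s4}, keep only states in Sat with some successor in Z. Z1 = {s0, s3, s4}; fixed.
Sat(EG a) = {s0, s3, s4}
Sat((EG a) ∧ p) = {s0, s3, s4}
AG ((EG a) ∧ p): greatest fixpoint, start Z0 = {s0, s3, s4}, keep only states in Sat with every successor in Z. Z1 = {s0, s4}; fixed.
Sat(AG ((EG a) ∧ p)) = {s0, s4}
EG (AG ((EG a) ∧ p)): greatest fixpoint, start Z0 = {s0, s4}, keep only states in Sat with some successor in Z. Already a fixed point.
Sat(EG (AG ((EG a) ∧ p))) = {s0, s4}
s2 ∉ Sat(EG (AG ((EG a) ∧ p))) = {s0, s4}, so the formula does not hold at s2.

No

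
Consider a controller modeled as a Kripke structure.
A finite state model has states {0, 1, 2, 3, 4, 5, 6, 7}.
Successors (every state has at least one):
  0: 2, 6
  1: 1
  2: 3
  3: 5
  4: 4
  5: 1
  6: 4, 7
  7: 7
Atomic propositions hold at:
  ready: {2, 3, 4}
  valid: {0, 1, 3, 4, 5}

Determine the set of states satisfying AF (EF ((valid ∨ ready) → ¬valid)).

Sat(valid ∨ ready) = {0, 1, 2, 3, 4, 5}
Sat(¬valid) = {2, 6, 7}
Sat((valid ∨ ready) → ¬valid) = {2, 6, 7}
EF ((valid ∨ ready) → ¬valid): least fixpoint, start Z0 = {2, 6, 7}, add states with some successor in Z. Z1 = {0, 2, 6, 7}; fixed.
Sat(EF ((valid ∨ ready) → ¬valid)) = {0, 2, 6, 7}
AF (EF ((valid ∨ ready) → ¬valid)): least fixpoint, start Z0 = {0, 2, 6, 7}, add states with every successor in Z. Already a fixed point.
Sat(AF (EF ((valid ∨ ready) → ¬valid))) = {0, 2, 6, 7}

{0, 2, 6, 7}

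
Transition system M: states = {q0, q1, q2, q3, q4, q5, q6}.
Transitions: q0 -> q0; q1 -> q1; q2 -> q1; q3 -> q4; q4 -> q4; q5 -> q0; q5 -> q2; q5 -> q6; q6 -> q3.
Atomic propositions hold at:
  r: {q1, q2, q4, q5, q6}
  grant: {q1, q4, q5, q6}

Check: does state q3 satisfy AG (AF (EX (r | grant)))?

Yes

Sat(r | grant) = {q1, q2, q4, q5, q6}
Sat(EX (r | grant)) = {s : some successor in {q1, q2, q4, q5, q6}} = {q1, q2, q3, q4, q5}
AF (EX (r | grant)): least fixpoint, start Z0 = {q1, q2, q3, q4, q5}, add states with every successor in Z. Z1 = {q1, q2, q3, q4, q5, q6}; fixed.
Sat(AF (EX (r | grant))) = {q1, q2, q3, q4, q5, q6}
AG (AF (EX (r | grant))): greatest fixpoint, start Z0 = {q1, q2, q3, q4, q5, q6}, keep only states in Sat with every successor in Z. Z1 = {q1, q2, q3, q4, q6}; fixed.
Sat(AG (AF (EX (r | grant)))) = {q1, q2, q3, q4, q6}
q3 ∈ Sat(AG (AF (EX (r | grant)))) = {q1, q2, q3, q4, q6}, so the formula holds at q3.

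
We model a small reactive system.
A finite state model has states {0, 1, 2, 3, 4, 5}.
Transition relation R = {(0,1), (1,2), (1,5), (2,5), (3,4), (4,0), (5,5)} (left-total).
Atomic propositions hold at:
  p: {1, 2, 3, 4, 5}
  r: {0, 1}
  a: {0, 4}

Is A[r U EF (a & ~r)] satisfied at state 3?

Yes

Sat(~r) = {2, 3, 4, 5}
Sat(a & ~r) = {4}
EF (a & ~r): least fixpoint, start Z0 = {4}, add states with some successor in Z. Z1 = {3, 4}; fixed.
Sat(EF (a & ~r)) = {3, 4}
A[r U EF (a & ~r)]: least fixpoint, start Z0 = Sat(EF (a & ~r)) = {3, 4}, add states in Sat(r) with every successor in Z. Already a fixed point.
Sat(A[r U EF (a & ~r)]) = {3, 4}
3 ∈ Sat(A[r U EF (a & ~r)]) = {3, 4}, so the formula holds at 3.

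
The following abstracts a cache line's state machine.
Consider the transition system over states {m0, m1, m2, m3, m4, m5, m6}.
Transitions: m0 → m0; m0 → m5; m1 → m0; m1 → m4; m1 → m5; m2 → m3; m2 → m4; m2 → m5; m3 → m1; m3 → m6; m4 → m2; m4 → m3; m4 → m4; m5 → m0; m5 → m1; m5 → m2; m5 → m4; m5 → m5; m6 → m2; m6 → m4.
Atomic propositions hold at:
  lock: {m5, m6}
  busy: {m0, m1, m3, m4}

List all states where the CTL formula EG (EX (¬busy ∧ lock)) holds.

Sat(¬busy) = {m2, m5, m6}
Sat(¬busy ∧ lock) = {m5, m6}
Sat(EX (¬busy ∧ lock)) = {s : some successor in {m5, m6}} = {m0, m1, m2, m3, m5}
EG (EX (¬busy ∧ lock)): greatest fixpoint, start Z0 = {m0, m1, m2, m3, m5}, keep only states in Sat with some successor in Z. Already a fixed point.
Sat(EG (EX (¬busy ∧ lock))) = {m0, m1, m2, m3, m5}

{m0, m1, m2, m3, m5}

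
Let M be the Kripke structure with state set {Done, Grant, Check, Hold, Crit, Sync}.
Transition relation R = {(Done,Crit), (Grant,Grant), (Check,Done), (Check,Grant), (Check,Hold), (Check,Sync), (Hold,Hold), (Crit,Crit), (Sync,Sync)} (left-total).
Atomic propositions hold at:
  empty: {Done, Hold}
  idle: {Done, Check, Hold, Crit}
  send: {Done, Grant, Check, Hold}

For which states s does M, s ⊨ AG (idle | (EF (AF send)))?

AF send: least fixpoint, start Z0 = {Done, Grant, Check, Hold}, add states with every successor in Z. Already a fixed point.
Sat(AF send) = {Done, Grant, Check, Hold}
EF (AF send): least fixpoint, start Z0 = {Done, Grant, Check, Hold}, add states with some successor in Z. Already a fixed point.
Sat(EF (AF send)) = {Done, Grant, Check, Hold}
Sat(idle | (EF (AF send))) = {Done, Grant, Check, Hold, Crit}
AG (idle | (EF (AF send))): greatest fixpoint, start Z0 = {Done, Grant, Check, Hold, Crit}, keep only states in Sat with every successor in Z. Z1 = {Done, Grant, Hold, Crit}; fixed.
Sat(AG (idle | (EF (AF send)))) = {Done, Grant, Hold, Crit}

{Done, Grant, Hold, Crit}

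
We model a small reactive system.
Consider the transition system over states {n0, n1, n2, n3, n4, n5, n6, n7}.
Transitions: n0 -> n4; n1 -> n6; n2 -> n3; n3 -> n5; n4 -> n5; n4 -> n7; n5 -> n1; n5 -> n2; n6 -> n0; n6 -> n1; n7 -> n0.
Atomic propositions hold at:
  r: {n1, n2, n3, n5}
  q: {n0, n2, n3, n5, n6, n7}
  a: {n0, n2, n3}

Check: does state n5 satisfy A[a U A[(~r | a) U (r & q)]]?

Sat(~r) = {n0, n4, n6, n7}
Sat(~r | a) = {n0, n2, n3, n4, n6, n7}
Sat(r & q) = {n2, n3, n5}
A[(~r | a) U (r & q)]: least fixpoint, start Z0 = Sat((r & q)) = {n2, n3, n5}, add states in Sat(~r | a) with every successor in Z. Already a fixed point.
Sat(A[(~r | a) U (r & q)]) = {n2, n3, n5}
A[a U A[(~r | a) U (r & q)]]: least fixpoint, start Z0 = Sat(A[(~r | a) U (r & q)]) = {n2, n3, n5}, add states in Sat(a) with every successor in Z. Already a fixed point.
Sat(A[a U A[(~r | a) U (r & q)]]) = {n2, n3, n5}
n5 ∈ Sat(A[a U A[(~r | a) U (r & q)]]) = {n2, n3, n5}, so the formula holds at n5.

Yes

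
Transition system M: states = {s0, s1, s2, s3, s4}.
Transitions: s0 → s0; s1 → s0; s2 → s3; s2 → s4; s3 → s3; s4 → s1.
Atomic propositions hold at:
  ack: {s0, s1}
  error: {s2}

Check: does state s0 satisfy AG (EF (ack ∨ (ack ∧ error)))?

Sat(ack ∧ error) = ∅
Sat(ack ∨ (ack ∧ error)) = {s0, s1}
EF (ack ∨ (ack ∧ error)): least fixpoint, start Z0 = {s0, s1}, add states with some successor in Z. Z1 = {s0, s1, s4}; Z2 = {s0, s1, s2, s4}; fixed.
Sat(EF (ack ∨ (ack ∧ error))) = {s0, s1, s2, s4}
AG (EF (ack ∨ (ack ∧ error))): greatest fixpoint, start Z0 = {s0, s1, s2, s4}, keep only states in Sat with every successor in Z. Z1 = {s0, s1, s4}; fixed.
Sat(AG (EF (ack ∨ (ack ∧ error)))) = {s0, s1, s4}
s0 ∈ Sat(AG (EF (ack ∨ (ack ∧ error)))) = {s0, s1, s4}, so the formula holds at s0.

Yes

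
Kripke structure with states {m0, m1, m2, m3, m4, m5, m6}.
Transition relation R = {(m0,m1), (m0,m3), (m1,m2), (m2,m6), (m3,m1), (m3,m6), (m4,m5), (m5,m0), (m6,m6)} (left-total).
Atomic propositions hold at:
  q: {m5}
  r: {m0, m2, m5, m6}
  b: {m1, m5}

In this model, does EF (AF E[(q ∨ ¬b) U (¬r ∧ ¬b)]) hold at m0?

Yes

Sat(¬b) = {m0, m2, m3, m4, m6}
Sat(q ∨ ¬b) = {m0, m2, m3, m4, m5, m6}
Sat(¬r) = {m1, m3, m4}
Sat(¬r ∧ ¬b) = {m3, m4}
E[(q ∨ ¬b) U (¬r ∧ ¬b)]: least fixpoint, start Z0 = Sat((¬r ∧ ¬b)) = {m3, m4}, add states in Sat(q ∨ ¬b) with some successor in Z. Z1 = {m0, m3, m4}; Z2 = {m0, m3, m4, m5}; fixed.
Sat(E[(q ∨ ¬b) U (¬r ∧ ¬b)]) = {m0, m3, m4, m5}
AF E[(q ∨ ¬b) U (¬r ∧ ¬b)]: least fixpoint, start Z0 = {m0, m3, m4, m5}, add states with every successor in Z. Already a fixed point.
Sat(AF E[(q ∨ ¬b) U (¬r ∧ ¬b)]) = {m0, m3, m4, m5}
EF (AF E[(q ∨ ¬b) U (¬r ∧ ¬b)]): least fixpoint, start Z0 = {m0, m3, m4, m5}, add states with some successor in Z. Already a fixed point.
Sat(EF (AF E[(q ∨ ¬b) U (¬r ∧ ¬b)])) = {m0, m3, m4, m5}
m0 ∈ Sat(EF (AF E[(q ∨ ¬b) U (¬r ∧ ¬b)])) = {m0, m3, m4, m5}, so the formula holds at m0.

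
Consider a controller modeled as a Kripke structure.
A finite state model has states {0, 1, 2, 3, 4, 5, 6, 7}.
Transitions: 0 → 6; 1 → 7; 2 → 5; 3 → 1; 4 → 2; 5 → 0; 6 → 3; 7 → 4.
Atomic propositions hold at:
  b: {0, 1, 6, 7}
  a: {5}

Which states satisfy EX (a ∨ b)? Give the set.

Sat(a ∨ b) = {0, 1, 5, 6, 7}
Sat(EX (a ∨ b)) = {s : some successor in {0, 1, 5, 6, 7}} = {0, 1, 2, 3, 5}

{0, 1, 2, 3, 5}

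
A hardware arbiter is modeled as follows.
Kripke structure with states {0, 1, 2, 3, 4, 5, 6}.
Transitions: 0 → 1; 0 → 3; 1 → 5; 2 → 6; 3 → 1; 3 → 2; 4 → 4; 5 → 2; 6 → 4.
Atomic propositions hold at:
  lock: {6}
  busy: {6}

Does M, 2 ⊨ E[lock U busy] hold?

No

E[lock U busy]: least fixpoint, start Z0 = Sat(busy) = {6}, add states in Sat(lock) with some successor in Z. Already a fixed point.
Sat(E[lock U busy]) = {6}
2 ∉ Sat(E[lock U busy]) = {6}, so the formula does not hold at 2.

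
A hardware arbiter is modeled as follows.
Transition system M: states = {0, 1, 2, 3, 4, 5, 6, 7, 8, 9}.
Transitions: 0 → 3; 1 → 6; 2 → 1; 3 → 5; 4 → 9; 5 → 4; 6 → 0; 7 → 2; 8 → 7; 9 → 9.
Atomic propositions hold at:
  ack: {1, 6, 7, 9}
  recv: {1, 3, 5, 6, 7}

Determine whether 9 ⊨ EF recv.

EF recv: least fixpoint, start Z0 = {1, 3, 5, 6, 7}, add states with some successor in Z. Z1 = {0, 1, 2, 3, 5, 6, 7, 8}; fixed.
Sat(EF recv) = {0, 1, 2, 3, 5, 6, 7, 8}
9 ∉ Sat(EF recv) = {0, 1, 2, 3, 5, 6, 7, 8}, so the formula does not hold at 9.

No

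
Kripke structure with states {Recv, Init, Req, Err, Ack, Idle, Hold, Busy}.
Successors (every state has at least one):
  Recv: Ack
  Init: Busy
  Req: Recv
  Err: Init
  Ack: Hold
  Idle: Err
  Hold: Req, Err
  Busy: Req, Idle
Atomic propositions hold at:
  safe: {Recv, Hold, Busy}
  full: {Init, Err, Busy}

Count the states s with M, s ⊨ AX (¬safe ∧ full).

2

Sat(¬safe) = {Init, Req, Err, Ack, Idle}
Sat(¬safe ∧ full) = {Init, Err}
Sat(AX (¬safe ∧ full)) = {s : every successor in {Init, Err}} = {Err, Idle}
|Sat(AX (¬safe ∧ full))| = |{Err, Idle}| = 2.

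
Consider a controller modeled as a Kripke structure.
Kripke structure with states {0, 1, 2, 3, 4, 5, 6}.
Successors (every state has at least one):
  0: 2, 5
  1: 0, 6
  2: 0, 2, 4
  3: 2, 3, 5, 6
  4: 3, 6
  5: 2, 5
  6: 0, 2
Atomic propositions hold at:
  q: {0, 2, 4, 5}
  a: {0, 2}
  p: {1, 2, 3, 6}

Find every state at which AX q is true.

Sat(AX q) = {s : every successor in {0, 2, 4, 5}} = {0, 2, 5, 6}

{0, 2, 5, 6}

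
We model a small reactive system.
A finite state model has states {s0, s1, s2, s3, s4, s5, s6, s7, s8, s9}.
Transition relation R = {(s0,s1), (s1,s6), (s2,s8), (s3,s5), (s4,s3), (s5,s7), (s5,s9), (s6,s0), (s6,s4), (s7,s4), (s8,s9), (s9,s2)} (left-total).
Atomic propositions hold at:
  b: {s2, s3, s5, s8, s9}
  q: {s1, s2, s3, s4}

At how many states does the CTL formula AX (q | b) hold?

Sat(q | b) = {s1, s2, s3, s4, s5, s8, s9}
Sat(AX (q | b)) = {s : every successor in {s1, s2, s3, s4, s5, s8, s9}} = {s0, s2, s3, s4, s7, s8, s9}
|Sat(AX (q | b))| = |{s0, s2, s3, s4, s7, s8, s9}| = 7.

7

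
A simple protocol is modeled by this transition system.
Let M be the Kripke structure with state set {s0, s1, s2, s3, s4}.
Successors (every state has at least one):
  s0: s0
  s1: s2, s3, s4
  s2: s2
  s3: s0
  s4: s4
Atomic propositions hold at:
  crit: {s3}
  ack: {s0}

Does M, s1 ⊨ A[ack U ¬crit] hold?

Sat(¬crit) = {s0, s1, s2, s4}
A[ack U ¬crit]: least fixpoint, start Z0 = Sat(¬crit) = {s0, s1, s2, s4}, add states in Sat(ack) with every successor in Z. Already a fixed point.
Sat(A[ack U ¬crit]) = {s0, s1, s2, s4}
s1 ∈ Sat(A[ack U ¬crit]) = {s0, s1, s2, s4}, so the formula holds at s1.

Yes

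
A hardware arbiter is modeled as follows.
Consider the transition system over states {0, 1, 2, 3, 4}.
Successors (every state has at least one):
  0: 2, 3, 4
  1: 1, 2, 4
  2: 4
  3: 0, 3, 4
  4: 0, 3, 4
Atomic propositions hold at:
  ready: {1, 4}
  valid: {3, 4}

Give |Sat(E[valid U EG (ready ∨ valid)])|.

Sat(ready ∨ valid) = {1, 3, 4}
EG (ready ∨ valid): greatest fixpoint, start Z0 = {1, 3, 4}, keep only states in Sat with some successor in Z. Already a fixed point.
Sat(EG (ready ∨ valid)) = {1, 3, 4}
E[valid U EG (ready ∨ valid)]: least fixpoint, start Z0 = Sat(EG (ready ∨ valid)) = {1, 3, 4}, add states in Sat(valid) with some successor in Z. Already a fixed point.
Sat(E[valid U EG (ready ∨ valid)]) = {1, 3, 4}
|Sat(E[valid U EG (ready ∨ valid)])| = |{1, 3, 4}| = 3.

3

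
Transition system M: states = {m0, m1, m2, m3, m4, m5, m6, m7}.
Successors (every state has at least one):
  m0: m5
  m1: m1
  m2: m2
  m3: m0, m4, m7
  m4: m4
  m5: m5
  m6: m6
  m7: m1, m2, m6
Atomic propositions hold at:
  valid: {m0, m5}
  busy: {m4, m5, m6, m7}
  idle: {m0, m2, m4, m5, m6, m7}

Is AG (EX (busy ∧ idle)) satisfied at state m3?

Sat(busy ∧ idle) = {m4, m5, m6, m7}
Sat(EX (busy ∧ idle)) = {s : some successor in {m4, m5, m6, m7}} = {m0, m3, m4, m5, m6, m7}
AG (EX (busy ∧ idle)): greatest fixpoint, start Z0 = {m0, m3, m4, m5, m6, m7}, keep only states in Sat with every successor in Z. Z1 = {m0, m3, m4, m5, m6}; Z2 = {m0, m4, m5, m6}; fixed.
Sat(AG (EX (busy ∧ idle))) = {m0, m4, m5, m6}
m3 ∉ Sat(AG (EX (busy ∧ idle))) = {m0, m4, m5, m6}, so the formula does not hold at m3.

No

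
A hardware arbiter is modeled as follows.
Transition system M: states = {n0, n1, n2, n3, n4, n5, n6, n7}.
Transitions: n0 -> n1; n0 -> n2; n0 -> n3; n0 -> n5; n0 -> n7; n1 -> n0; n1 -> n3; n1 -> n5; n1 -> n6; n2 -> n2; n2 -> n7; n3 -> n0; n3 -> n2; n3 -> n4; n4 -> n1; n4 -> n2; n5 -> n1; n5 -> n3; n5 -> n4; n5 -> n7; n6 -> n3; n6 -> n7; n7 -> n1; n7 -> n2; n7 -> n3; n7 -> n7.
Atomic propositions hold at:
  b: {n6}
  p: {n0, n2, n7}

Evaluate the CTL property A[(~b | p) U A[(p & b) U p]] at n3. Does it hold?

Sat(~b) = {n0, n1, n2, n3, n4, n5, n7}
Sat(~b | p) = {n0, n1, n2, n3, n4, n5, n7}
Sat(p & b) = ∅
A[(p & b) U p]: least fixpoint, start Z0 = Sat(p) = {n0, n2, n7}, add states in Sat(p & b) with every successor in Z. Already a fixed point.
Sat(A[(p & b) U p]) = {n0, n2, n7}
A[(~b | p) U A[(p & b) U p]]: least fixpoint, start Z0 = Sat(A[(p & b) U p]) = {n0, n2, n7}, add states in Sat(~b | p) with every successor in Z. Already a fixed point.
Sat(A[(~b | p) U A[(p & b) U p]]) = {n0, n2, n7}
n3 ∉ Sat(A[(~b | p) U A[(p & b) U p]]) = {n0, n2, n7}, so the formula does not hold at n3.

No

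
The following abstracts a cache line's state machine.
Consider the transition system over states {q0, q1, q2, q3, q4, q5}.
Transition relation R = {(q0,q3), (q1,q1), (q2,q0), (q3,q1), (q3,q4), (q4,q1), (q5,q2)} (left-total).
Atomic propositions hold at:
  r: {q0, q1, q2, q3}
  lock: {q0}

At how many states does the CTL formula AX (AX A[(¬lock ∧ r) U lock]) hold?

1

Sat(¬lock) = {q1, q2, q3, q4, q5}
Sat(¬lock ∧ r) = {q1, q2, q3}
A[(¬lock ∧ r) U lock]: least fixpoint, start Z0 = Sat(lock) = {q0}, add states in Sat(¬lock ∧ r) with every successor in Z. Z1 = {q0, q2}; fixed.
Sat(A[(¬lock ∧ r) U lock]) = {q0, q2}
Sat(AX A[(¬lock ∧ r) U lock]) = {s : every successor in {q0, q2}} = {q2, q5}
Sat(AX (AX A[(¬lock ∧ r) U lock])) = {s : every successor in {q2, q5}} = {q5}
|Sat(AX (AX A[(¬lock ∧ r) U lock]))| = |{q5}| = 1.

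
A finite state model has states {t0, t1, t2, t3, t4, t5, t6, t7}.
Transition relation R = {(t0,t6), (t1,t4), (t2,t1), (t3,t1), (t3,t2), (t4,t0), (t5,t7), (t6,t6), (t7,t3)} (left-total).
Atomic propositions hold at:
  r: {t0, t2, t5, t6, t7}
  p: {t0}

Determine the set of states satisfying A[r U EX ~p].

{t0, t1, t2, t3, t5, t6, t7}

Sat(~p) = {t1, t2, t3, t4, t5, t6, t7}
Sat(EX ~p) = {s : some successor in {t1, t2, t3, t4, t5, t6, t7}} = {t0, t1, t2, t3, t5, t6, t7}
A[r U EX ~p]: least fixpoint, start Z0 = Sat(EX ~p) = {t0, t1, t2, t3, t5, t6, t7}, add states in Sat(r) with every successor in Z. Already a fixed point.
Sat(A[r U EX ~p]) = {t0, t1, t2, t3, t5, t6, t7}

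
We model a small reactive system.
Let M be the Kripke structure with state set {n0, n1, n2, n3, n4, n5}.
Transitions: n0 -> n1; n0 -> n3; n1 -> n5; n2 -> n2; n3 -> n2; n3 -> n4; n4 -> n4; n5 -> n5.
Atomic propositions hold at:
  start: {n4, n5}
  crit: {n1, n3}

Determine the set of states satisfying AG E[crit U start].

E[crit U start]: least fixpoint, start Z0 = Sat(start) = {n4, n5}, add states in Sat(crit) with some successor in Z. Z1 = {n1, n3, n4, n5}; fixed.
Sat(E[crit U start]) = {n1, n3, n4, n5}
AG E[crit U start]: greatest fixpoint, start Z0 = {n1, n3, n4, n5}, keep only states in Sat with every successor in Z. Z1 = {n1, n4, n5}; fixed.
Sat(AG E[crit U start]) = {n1, n4, n5}

{n1, n4, n5}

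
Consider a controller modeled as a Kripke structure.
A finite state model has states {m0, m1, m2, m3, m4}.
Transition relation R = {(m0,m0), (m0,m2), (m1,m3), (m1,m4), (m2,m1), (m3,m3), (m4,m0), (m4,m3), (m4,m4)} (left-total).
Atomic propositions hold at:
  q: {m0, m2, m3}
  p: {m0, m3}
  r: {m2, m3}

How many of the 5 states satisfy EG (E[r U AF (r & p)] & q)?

Sat(r & p) = {m3}
AF (r & p): least fixpoint, start Z0 = {m3}, add states with every successor in Z. Already a fixed point.
Sat(AF (r & p)) = {m3}
E[r U AF (r & p)]: least fixpoint, start Z0 = Sat(AF (r & p)) = {m3}, add states in Sat(r) with some successor in Z. Already a fixed point.
Sat(E[r U AF (r & p)]) = {m3}
Sat(E[r U AF (r & p)] & q) = {m3}
EG (E[r U AF (r & p)] & q): greatest fixpoint, start Z0 = {m3}, keep only states in Sat with some successor in Z. Already a fixed point.
Sat(EG (E[r U AF (r & p)] & q)) = {m3}
|Sat(EG (E[r U AF (r & p)] & q))| = |{m3}| = 1.

1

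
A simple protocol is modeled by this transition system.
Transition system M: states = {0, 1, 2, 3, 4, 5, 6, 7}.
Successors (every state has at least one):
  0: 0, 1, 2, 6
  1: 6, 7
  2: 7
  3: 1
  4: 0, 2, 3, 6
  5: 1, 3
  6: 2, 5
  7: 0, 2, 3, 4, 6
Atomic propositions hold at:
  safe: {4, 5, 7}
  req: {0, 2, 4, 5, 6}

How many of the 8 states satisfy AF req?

AF req: least fixpoint, start Z0 = {0, 2, 4, 5, 6}, add states with every successor in Z. Already a fixed point.
Sat(AF req) = {0, 2, 4, 5, 6}
|Sat(AF req)| = |{0, 2, 4, 5, 6}| = 5.

5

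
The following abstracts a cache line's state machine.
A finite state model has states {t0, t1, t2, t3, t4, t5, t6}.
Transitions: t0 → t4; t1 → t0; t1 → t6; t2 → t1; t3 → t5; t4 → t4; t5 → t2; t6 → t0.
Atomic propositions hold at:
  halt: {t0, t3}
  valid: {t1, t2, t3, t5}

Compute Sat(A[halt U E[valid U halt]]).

E[valid U halt]: least fixpoint, start Z0 = Sat(halt) = {t0, t3}, add states in Sat(valid) with some successor in Z. Z1 = {t0, t1, t3}; Z2 = {t0, t1, t2, t3}; Z3 = {t0, t1, t2, t3, t5}; fixed.
Sat(E[valid U halt]) = {t0, t1, t2, t3, t5}
A[halt U E[valid U halt]]: least fixpoint, start Z0 = Sat(E[valid U halt]) = {t0, t1, t2, t3, t5}, add states in Sat(halt) with every successor in Z. Already a fixed point.
Sat(A[halt U E[valid U halt]]) = {t0, t1, t2, t3, t5}

{t0, t1, t2, t3, t5}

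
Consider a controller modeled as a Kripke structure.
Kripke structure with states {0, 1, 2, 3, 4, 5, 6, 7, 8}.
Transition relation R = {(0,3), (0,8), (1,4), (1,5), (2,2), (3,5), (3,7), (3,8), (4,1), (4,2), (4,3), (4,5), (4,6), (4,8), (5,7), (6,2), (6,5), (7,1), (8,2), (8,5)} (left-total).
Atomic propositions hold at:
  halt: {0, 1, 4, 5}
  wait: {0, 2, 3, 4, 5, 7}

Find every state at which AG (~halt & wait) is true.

{2}

Sat(~halt) = {2, 3, 6, 7, 8}
Sat(~halt & wait) = {2, 3, 7}
AG (~halt & wait): greatest fixpoint, start Z0 = {2, 3, 7}, keep only states in Sat with every successor in Z. Z1 = {2}; fixed.
Sat(AG (~halt & wait)) = {2}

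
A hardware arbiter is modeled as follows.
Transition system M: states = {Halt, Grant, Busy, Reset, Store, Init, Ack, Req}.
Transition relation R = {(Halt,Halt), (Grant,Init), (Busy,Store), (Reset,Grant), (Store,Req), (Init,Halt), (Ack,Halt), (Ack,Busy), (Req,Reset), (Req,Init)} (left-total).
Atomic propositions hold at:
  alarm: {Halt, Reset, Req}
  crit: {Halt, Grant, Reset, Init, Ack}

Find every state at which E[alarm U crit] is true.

{Halt, Grant, Reset, Init, Ack, Req}

E[alarm U crit]: least fixpoint, start Z0 = Sat(crit) = {Halt, Grant, Reset, Init, Ack}, add states in Sat(alarm) with some successor in Z. Z1 = {Halt, Grant, Reset, Init, Ack, Req}; fixed.
Sat(E[alarm U crit]) = {Halt, Grant, Reset, Init, Ack, Req}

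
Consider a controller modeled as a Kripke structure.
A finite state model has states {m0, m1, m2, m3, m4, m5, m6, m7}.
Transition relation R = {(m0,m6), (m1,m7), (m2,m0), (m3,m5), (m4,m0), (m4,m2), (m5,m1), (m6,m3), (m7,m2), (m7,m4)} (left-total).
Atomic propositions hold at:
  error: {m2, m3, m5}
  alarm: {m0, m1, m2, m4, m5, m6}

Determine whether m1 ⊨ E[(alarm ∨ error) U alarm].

Sat(alarm ∨ error) = {m0, m1, m2, m3, m4, m5, m6}
E[(alarm ∨ error) U alarm]: least fixpoint, start Z0 = Sat(alarm) = {m0, m1, m2, m4, m5, m6}, add states in Sat(alarm ∨ error) with some successor in Z. Z1 = {m0, m1, m2, m3, m4, m5, m6}; fixed.
Sat(E[(alarm ∨ error) U alarm]) = {m0, m1, m2, m3, m4, m5, m6}
m1 ∈ Sat(E[(alarm ∨ error) U alarm]) = {m0, m1, m2, m3, m4, m5, m6}, so the formula holds at m1.

Yes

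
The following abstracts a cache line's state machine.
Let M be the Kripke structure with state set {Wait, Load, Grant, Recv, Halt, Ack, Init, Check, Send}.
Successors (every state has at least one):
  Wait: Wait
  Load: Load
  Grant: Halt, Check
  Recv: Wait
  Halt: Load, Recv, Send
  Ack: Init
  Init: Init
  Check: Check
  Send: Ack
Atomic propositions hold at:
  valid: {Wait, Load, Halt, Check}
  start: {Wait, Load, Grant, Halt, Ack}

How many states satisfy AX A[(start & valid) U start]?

4

Sat(start & valid) = {Wait, Load, Halt}
A[(start & valid) U start]: least fixpoint, start Z0 = Sat(start) = {Wait, Load, Grant, Halt, Ack}, add states in Sat(start & valid) with every successor in Z. Already a fixed point.
Sat(A[(start & valid) U start]) = {Wait, Load, Grant, Halt, Ack}
Sat(AX A[(start & valid) U start]) = {s : every successor in {Wait, Load, Grant, Halt, Ack}} = {Wait, Load, Recv, Send}
|Sat(AX A[(start & valid) U start])| = |{Wait, Load, Recv, Send}| = 4.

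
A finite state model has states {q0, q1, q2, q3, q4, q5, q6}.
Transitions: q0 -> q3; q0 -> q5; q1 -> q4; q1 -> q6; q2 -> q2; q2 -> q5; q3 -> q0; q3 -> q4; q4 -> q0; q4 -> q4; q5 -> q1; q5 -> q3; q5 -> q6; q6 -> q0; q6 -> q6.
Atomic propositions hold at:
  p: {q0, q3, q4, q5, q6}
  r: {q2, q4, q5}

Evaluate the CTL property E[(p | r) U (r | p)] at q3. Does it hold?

Yes

Sat(p | r) = {q0, q2, q3, q4, q5, q6}
Sat(r | p) = {q0, q2, q3, q4, q5, q6}
E[(p | r) U (r | p)]: least fixpoint, start Z0 = Sat((r | p)) = {q0, q2, q3, q4, q5, q6}, add states in Sat(p | r) with some successor in Z. Already a fixed point.
Sat(E[(p | r) U (r | p)]) = {q0, q2, q3, q4, q5, q6}
q3 ∈ Sat(E[(p | r) U (r | p)]) = {q0, q2, q3, q4, q5, q6}, so the formula holds at q3.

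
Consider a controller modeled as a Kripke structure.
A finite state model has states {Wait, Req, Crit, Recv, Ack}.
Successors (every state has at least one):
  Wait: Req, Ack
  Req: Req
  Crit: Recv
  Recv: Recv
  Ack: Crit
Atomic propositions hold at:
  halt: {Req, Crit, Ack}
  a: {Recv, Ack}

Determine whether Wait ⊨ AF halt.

AF halt: least fixpoint, start Z0 = {Req, Crit, Ack}, add states with every successor in Z. Z1 = {Wait, Req, Crit, Ack}; fixed.
Sat(AF halt) = {Wait, Req, Crit, Ack}
Wait ∈ Sat(AF halt) = {Wait, Req, Crit, Ack}, so the formula holds at Wait.

Yes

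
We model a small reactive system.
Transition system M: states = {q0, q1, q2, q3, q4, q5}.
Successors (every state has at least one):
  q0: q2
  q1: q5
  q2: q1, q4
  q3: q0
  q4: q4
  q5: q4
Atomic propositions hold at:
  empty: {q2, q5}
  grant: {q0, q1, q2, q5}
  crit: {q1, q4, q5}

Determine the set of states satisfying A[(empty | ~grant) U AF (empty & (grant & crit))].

{q1, q5}

Sat(~grant) = {q3, q4}
Sat(empty | ~grant) = {q2, q3, q4, q5}
Sat(grant & crit) = {q1, q5}
Sat(empty & (grant & crit)) = {q5}
AF (empty & (grant & crit)): least fixpoint, start Z0 = {q5}, add states with every successor in Z. Z1 = {q1, q5}; fixed.
Sat(AF (empty & (grant & crit))) = {q1, q5}
A[(empty | ~grant) U AF (empty & (grant & crit))]: least fixpoint, start Z0 = Sat(AF (empty & (grant & crit))) = {q1, q5}, add states in Sat(empty | ~grant) with every successor in Z. Already a fixed point.
Sat(A[(empty | ~grant) U AF (empty & (grant & crit))]) = {q1, q5}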